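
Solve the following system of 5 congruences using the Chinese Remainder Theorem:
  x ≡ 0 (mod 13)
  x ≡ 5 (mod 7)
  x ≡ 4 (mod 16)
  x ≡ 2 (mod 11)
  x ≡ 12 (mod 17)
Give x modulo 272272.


Product of moduli M = 13 · 7 · 16 · 11 · 17 = 272272.
Merge one congruence at a time:
  Start: x ≡ 0 (mod 13).
  Combine with x ≡ 5 (mod 7); new modulus lcm = 91.
    Write x = 0 + 13·t and substitute into x ≡ 5 (mod 7): 13·t ≡ 5 − 0 = 5 (mod 7).
    Reduce coefficients mod 7: 6·t ≡ 5 (mod 7).
    The inverse of 6 mod 7 is 6 (since 6·6 = 36 = 5·7 + 1), so t ≡ 6·5 = 30 ≡ 2 (mod 7).
    Then x = 0 + 13·2 = 26, valid modulo lcm(13, 7) = 91: x ≡ 26 (mod 91).
  Combine with x ≡ 4 (mod 16); new modulus lcm = 1456.
    Write x = 26 + 91·t and substitute into x ≡ 4 (mod 16): 91·t ≡ 4 − 26 = -22 (mod 16).
    Reduce coefficients mod 16: 11·t ≡ 10 (mod 16).
    The inverse of 11 mod 16 is 3 (since 11·3 = 33 = 2·16 + 1), so t ≡ 3·10 = 30 ≡ 14 (mod 16).
    Then x = 26 + 91·14 = 1300, valid modulo lcm(91, 16) = 1456: x ≡ 1300 (mod 1456).
  Combine with x ≡ 2 (mod 11); new modulus lcm = 16016.
    Write x = 1300 + 1456·t and substitute into x ≡ 2 (mod 11): 1456·t ≡ 2 − 1300 = -1298 (mod 11).
    Reduce coefficients mod 11: 4·t ≡ 0 (mod 11).
    The inverse of 4 mod 11 is 3 (since 4·3 = 12 = 1·11 + 1), so t ≡ 3·0 = 0 ≡ 0 (mod 11).
    Then x = 1300 + 1456·0 = 1300, valid modulo lcm(1456, 11) = 16016: x ≡ 1300 (mod 16016).
  Combine with x ≡ 12 (mod 17); new modulus lcm = 272272.
    Write x = 1300 + 16016·t and substitute into x ≡ 12 (mod 17): 16016·t ≡ 12 − 1300 = -1288 (mod 17).
    Reduce coefficients mod 17: 2·t ≡ 4 (mod 17).
    The inverse of 2 mod 17 is 9 (since 2·9 = 18 = 1·17 + 1), so t ≡ 9·4 = 36 ≡ 2 (mod 17).
    Then x = 1300 + 16016·2 = 33332, valid modulo lcm(16016, 17) = 272272: x ≡ 33332 (mod 272272).
Verify against each original: 33332 mod 13 = 0, 33332 mod 7 = 5, 33332 mod 16 = 4, 33332 mod 11 = 2, 33332 mod 17 = 12.

x ≡ 33332 (mod 272272).


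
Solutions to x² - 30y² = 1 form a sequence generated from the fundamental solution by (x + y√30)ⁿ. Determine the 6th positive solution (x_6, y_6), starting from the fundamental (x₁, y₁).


Step 1: Find the fundamental solution (x₁, y₁) of x² - 30y² = 1.
  Expand √30 as a continued fraction. a₀ = ⌊√30⌋ = 5; iterate m_{k+1} = d_k·a_k − m_k, d_{k+1} = (30 − m_{k+1}²)/d_k, a_{k+1} = ⌊(a₀ + m_{k+1})/d_{k+1}⌋ (starting m₀ = 0, d₀ = 1), with convergents p_k = a_k·p_{k-1} + p_{k-2}, q_k = a_k·q_{k-1} + q_{k-2} (p₋₁ = 1, q₋₁ = 0):
  k = 0: a₀ = 5; p₀/q₀ = 5/1; p₀² − 30·q₀² = 25 − 30 = -5.
  k = 1: m = 5, d = 5, a = ⌊(5 + 5)/5⌋ = 2; p/q = (2·5 + 1)/(2·1 + 0) = 11/2; p² − 30·q² = 121 − 120 = 1.
  The first convergent with p² − 30·q² = 1 gives the fundamental solution (x₁, y₁) = (11, 2).
Step 2: Apply the recurrence (x_{n+1}, y_{n+1}) = (x₁x_n + 30y₁y_n, x₁y_n + y₁x_n) repeatedly.
  From (x_1, y_1) = (11, 2): x_2 = 11·11 + 30·2·2 = 241; y_2 = 11·2 + 2·11 = 44.
  From (x_2, y_2) = (241, 44): x_3 = 11·241 + 30·2·44 = 5291; y_3 = 11·44 + 2·241 = 966.
  From (x_3, y_3) = (5291, 966): x_4 = 11·5291 + 30·2·966 = 116161; y_4 = 11·966 + 2·5291 = 21208.
  From (x_4, y_4) = (116161, 21208): x_5 = 11·116161 + 30·2·21208 = 2550251; y_5 = 11·21208 + 2·116161 = 465610.
  From (x_5, y_5) = (2550251, 465610): x_6 = 11·2550251 + 30·2·465610 = 55989361; y_6 = 11·465610 + 2·2550251 = 10222212.
Step 3: Verify x_6² - 30·y_6² = 3134808545188321 - 3134808545188320 = 1 (should be 1). ✓

(x_1, y_1) = (11, 2); (x_6, y_6) = (55989361, 10222212).


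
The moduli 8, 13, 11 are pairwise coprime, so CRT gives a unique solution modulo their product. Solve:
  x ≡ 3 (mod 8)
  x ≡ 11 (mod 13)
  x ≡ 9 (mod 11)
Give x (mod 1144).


Moduli 8, 13, 11 are pairwise coprime; by CRT there is a unique solution modulo M = 8 · 13 · 11 = 1144.
Solve pairwise, accumulating the modulus:
  Start with x ≡ 3 (mod 8).
  Combine with x ≡ 11 (mod 13): since gcd(8, 13) = 1, we get a unique residue mod 104.
    Write x = 3 + 8·t and substitute into x ≡ 11 (mod 13): 8·t ≡ 11 − 3 = 8 (mod 13).
    The inverse of 8 mod 13 is 5 (since 8·5 = 40 = 3·13 + 1), so t ≡ 5·8 = 40 ≡ 1 (mod 13).
    Then x = 3 + 8·1 = 11, valid modulo lcm(8, 13) = 104: x ≡ 11 (mod 104).
  Combine with x ≡ 9 (mod 11): since gcd(104, 11) = 1, we get a unique residue mod 1144.
    Write x = 11 + 104·t and substitute into x ≡ 9 (mod 11): 104·t ≡ 9 − 11 = -2 (mod 11).
    Reduce coefficients mod 11: 5·t ≡ 9 (mod 11).
    The inverse of 5 mod 11 is 9 (since 5·9 = 45 = 4·11 + 1), so t ≡ 9·9 = 81 ≡ 4 (mod 11).
    Then x = 11 + 104·4 = 427, valid modulo lcm(104, 11) = 1144: x ≡ 427 (mod 1144).
Verify: 427 mod 8 = 3 ✓, 427 mod 13 = 11 ✓, 427 mod 11 = 9 ✓.

x ≡ 427 (mod 1144).


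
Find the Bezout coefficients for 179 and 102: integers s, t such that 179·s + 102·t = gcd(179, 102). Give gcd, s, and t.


Euclidean algorithm on (179, 102) — divide until remainder is 0:
  179 = 1 · 102 + 77
  102 = 1 · 77 + 25
  77 = 3 · 25 + 2
  25 = 12 · 2 + 1
  2 = 2 · 1 + 0
gcd(179, 102) = 1.
Track Bezout coefficients alongside the remainders: start with r₀ = 179 = a·1 + b·0 (s = 1, t = 0) and r₁ = 102 = a·0 + b·1 (s = 0, t = 1); each new remainder r_{k+1} = r_{k-1} − q_k·r_k inherits s_{k+1} = s_{k-1} − q_k·s_k, t_{k+1} = t_{k-1} − q_k·t_k, so r_k = a·s_k + b·t_k at every step:
  q = 1: r = 77, s = 1 − 1·0 = 1, t = 0 − 1·1 = -1  (check: 179·1 + 102·(-1) = 77)
  q = 1: r = 25, s = 0 − 1·1 = -1, t = 1 − 1·(-1) = 2  (check: 179·(-1) + 102·2 = 25)
  q = 3: r = 2, s = 1 − 3·(-1) = 4, t = -1 − 3·2 = -7  (check: 179·4 + 102·(-7) = 2)
  q = 12: r = 1, s = -1 − 12·4 = -49, t = 2 − 12·(-7) = 86  (check: 179·(-49) + 102·86 = 1)
The row with r = 1 (the gcd) gives the Bezout coefficients s = -49, t = 86.
Result: 179 · (-49) + 102 · (86) = 1.

gcd(179, 102) = 1; s = -49, t = 86 (check: 179·(-49) + 102·86 = 1).


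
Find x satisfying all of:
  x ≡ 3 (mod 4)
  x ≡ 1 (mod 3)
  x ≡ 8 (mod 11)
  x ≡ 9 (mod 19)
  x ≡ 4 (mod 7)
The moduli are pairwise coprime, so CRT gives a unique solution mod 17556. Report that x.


Product of moduli M = 4 · 3 · 11 · 19 · 7 = 17556.
Merge one congruence at a time:
  Start: x ≡ 3 (mod 4).
  Combine with x ≡ 1 (mod 3); new modulus lcm = 12.
    Write x = 3 + 4·t and substitute into x ≡ 1 (mod 3): 4·t ≡ 1 − 3 = -2 (mod 3).
    Reduce coefficients mod 3: 1·t ≡ 1 (mod 3).
    So t ≡ 1 (mod 3).
    Then x = 3 + 4·1 = 7, valid modulo lcm(4, 3) = 12: x ≡ 7 (mod 12).
  Combine with x ≡ 8 (mod 11); new modulus lcm = 132.
    Write x = 7 + 12·t and substitute into x ≡ 8 (mod 11): 12·t ≡ 8 − 7 = 1 (mod 11).
    Reduce coefficients mod 11: 1·t ≡ 1 (mod 11).
    So t ≡ 1 (mod 11).
    Then x = 7 + 12·1 = 19, valid modulo lcm(12, 11) = 132: x ≡ 19 (mod 132).
  Combine with x ≡ 9 (mod 19); new modulus lcm = 2508.
    Write x = 19 + 132·t and substitute into x ≡ 9 (mod 19): 132·t ≡ 9 − 19 = -10 (mod 19).
    Reduce coefficients mod 19: 18·t ≡ 9 (mod 19).
    The inverse of 18 mod 19 is 18 (since 18·18 = 324 = 17·19 + 1), so t ≡ 18·9 = 162 ≡ 10 (mod 19).
    Then x = 19 + 132·10 = 1339, valid modulo lcm(132, 19) = 2508: x ≡ 1339 (mod 2508).
  Combine with x ≡ 4 (mod 7); new modulus lcm = 17556.
    Write x = 1339 + 2508·t and substitute into x ≡ 4 (mod 7): 2508·t ≡ 4 − 1339 = -1335 (mod 7).
    Reduce coefficients mod 7: 2·t ≡ 2 (mod 7).
    The inverse of 2 mod 7 is 4 (since 2·4 = 8 = 1·7 + 1), so t ≡ 4·2 = 8 ≡ 1 (mod 7).
    Then x = 1339 + 2508·1 = 3847, valid modulo lcm(2508, 7) = 17556: x ≡ 3847 (mod 17556).
Verify against each original: 3847 mod 4 = 3, 3847 mod 3 = 1, 3847 mod 11 = 8, 3847 mod 19 = 9, 3847 mod 7 = 4.

x ≡ 3847 (mod 17556).


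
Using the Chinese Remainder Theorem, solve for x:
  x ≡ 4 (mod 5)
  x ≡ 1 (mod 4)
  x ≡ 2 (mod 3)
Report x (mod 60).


Moduli 5, 4, 3 are pairwise coprime; by CRT there is a unique solution modulo M = 5 · 4 · 3 = 60.
Solve pairwise, accumulating the modulus:
  Start with x ≡ 4 (mod 5).
  Combine with x ≡ 1 (mod 4): since gcd(5, 4) = 1, we get a unique residue mod 20.
    Write x = 4 + 5·t and substitute into x ≡ 1 (mod 4): 5·t ≡ 1 − 4 = -3 (mod 4).
    Reduce coefficients mod 4: 1·t ≡ 1 (mod 4).
    So t ≡ 1 (mod 4).
    Then x = 4 + 5·1 = 9, valid modulo lcm(5, 4) = 20: x ≡ 9 (mod 20).
  Combine with x ≡ 2 (mod 3): since gcd(20, 3) = 1, we get a unique residue mod 60.
    Write x = 9 + 20·t and substitute into x ≡ 2 (mod 3): 20·t ≡ 2 − 9 = -7 (mod 3).
    Reduce coefficients mod 3: 2·t ≡ 2 (mod 3).
    The inverse of 2 mod 3 is 2 (since 2·2 = 4 = 1·3 + 1), so t ≡ 2·2 = 4 ≡ 1 (mod 3).
    Then x = 9 + 20·1 = 29, valid modulo lcm(20, 3) = 60: x ≡ 29 (mod 60).
Verify: 29 mod 5 = 4 ✓, 29 mod 4 = 1 ✓, 29 mod 3 = 2 ✓.

x ≡ 29 (mod 60).


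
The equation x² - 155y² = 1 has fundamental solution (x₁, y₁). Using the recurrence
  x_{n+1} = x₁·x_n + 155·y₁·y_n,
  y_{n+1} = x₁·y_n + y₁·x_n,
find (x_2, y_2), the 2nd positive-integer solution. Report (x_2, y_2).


Step 1: Find the fundamental solution (x₁, y₁) of x² - 155y² = 1.
  Expand √155 as a continued fraction. a₀ = ⌊√155⌋ = 12; iterate m_{k+1} = d_k·a_k − m_k, d_{k+1} = (155 − m_{k+1}²)/d_k, a_{k+1} = ⌊(a₀ + m_{k+1})/d_{k+1}⌋ (starting m₀ = 0, d₀ = 1), with convergents p_k = a_k·p_{k-1} + p_{k-2}, q_k = a_k·q_{k-1} + q_{k-2} (p₋₁ = 1, q₋₁ = 0):
  k = 0: a₀ = 12; p₀/q₀ = 12/1; p₀² − 155·q₀² = 144 − 155 = -11.
  k = 1: m = 12, d = 11, a = ⌊(12 + 12)/11⌋ = 2; p/q = (2·12 + 1)/(2·1 + 0) = 25/2; p² − 155·q² = 625 − 620 = 5.
  k = 2: m = 10, d = 5, a = ⌊(12 + 10)/5⌋ = 4; p/q = (4·25 + 12)/(4·2 + 1) = 112/9; p² − 155·q² = 12544 − 12555 = -11.
  k = 3: m = 10, d = 11, a = ⌊(12 + 10)/11⌋ = 2; p/q = (2·112 + 25)/(2·9 + 2) = 249/20; p² − 155·q² = 62001 − 62000 = 1.
  The first convergent with p² − 155·q² = 1 gives the fundamental solution (x₁, y₁) = (249, 20).
Step 2: Apply the recurrence (x_{n+1}, y_{n+1}) = (x₁x_n + 155y₁y_n, x₁y_n + y₁x_n) repeatedly.
  From (x_1, y_1) = (249, 20): x_2 = 249·249 + 155·20·20 = 124001; y_2 = 249·20 + 20·249 = 9960.
Step 3: Verify x_2² - 155·y_2² = 15376248001 - 15376248000 = 1 (should be 1). ✓

(x_1, y_1) = (249, 20); (x_2, y_2) = (124001, 9960).


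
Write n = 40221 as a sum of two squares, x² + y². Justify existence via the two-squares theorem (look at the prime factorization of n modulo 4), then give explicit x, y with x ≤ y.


Step 1: Factor n = 40221 = 3^2 · 41 · 109.
Step 2: Check the mod-4 condition on each prime factor: 3 ≡ 3 (mod 4), exponent 2 (must be even); 41 ≡ 1 (mod 4), exponent 1; 109 ≡ 1 (mod 4), exponent 1.
All primes ≡ 3 (mod 4) appear to even exponent (or don't appear), so by the two-squares theorem n IS expressible as a sum of two squares.
Step 3: Build a representation. Group n = k² · m with k = 3 and m = 41 · 109 = 4469 (a product of primes ≡ 1 (mod 4)); a representation of m scales to one of n via (k·x)² + (k·y)² = k²(x² + y²). Each prime p ≡ 1 (mod 4) is itself a sum of two squares; find a² by testing p − a² for a perfect square:
  41: 41 − 1² = 40, 41 − 2² = 37, 41 − 3² = 32, 41 − 4² = 25 = 5² ⇒ 41 = 4² + 5².
  109: 109 − 1² = 108, 109 − 2² = 105, 109 − 3² = 100 = 10² ⇒ 109 = 3² + 10².
  Combine using the Brahmagupta–Fibonacci identity (a² + b²)(c² + d²) = (ac − bd)² + (ad + bc)² = (ac + bd)² + (ad − bc)²:
  41 · 109 = 4469: from (4² + 5²)(3² + 10²), take (4·3 − 5·10, 4·10 + 5·3) = (12 − 50, 40 + 15) = (-38, 55); dropping signs (only squares matter) gives (38, 55); check 38² + 55² = 1444 + 3025 = 4469 ✓.
  Scale by k = 3: (3·38, 3·55) = (114, 165).
Step 4: Order so x ≤ y and verify: 114² + 165² = 12996 + 27225 = 40221 = n. ✓

n = 40221 = 114² + 165² (one valid representation with x ≤ y).


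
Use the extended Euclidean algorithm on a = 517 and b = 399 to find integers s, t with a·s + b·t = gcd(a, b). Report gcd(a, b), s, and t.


Euclidean algorithm on (517, 399) — divide until remainder is 0:
  517 = 1 · 399 + 118
  399 = 3 · 118 + 45
  118 = 2 · 45 + 28
  45 = 1 · 28 + 17
  28 = 1 · 17 + 11
  17 = 1 · 11 + 6
  11 = 1 · 6 + 5
  6 = 1 · 5 + 1
  5 = 5 · 1 + 0
gcd(517, 399) = 1.
Track Bezout coefficients alongside the remainders: start with r₀ = 517 = a·1 + b·0 (s = 1, t = 0) and r₁ = 399 = a·0 + b·1 (s = 0, t = 1); each new remainder r_{k+1} = r_{k-1} − q_k·r_k inherits s_{k+1} = s_{k-1} − q_k·s_k, t_{k+1} = t_{k-1} − q_k·t_k, so r_k = a·s_k + b·t_k at every step:
  q = 1: r = 118, s = 1 − 1·0 = 1, t = 0 − 1·1 = -1  (check: 517·1 + 399·(-1) = 118)
  q = 3: r = 45, s = 0 − 3·1 = -3, t = 1 − 3·(-1) = 4  (check: 517·(-3) + 399·4 = 45)
  q = 2: r = 28, s = 1 − 2·(-3) = 7, t = -1 − 2·4 = -9  (check: 517·7 + 399·(-9) = 28)
  q = 1: r = 17, s = -3 − 1·7 = -10, t = 4 − 1·(-9) = 13  (check: 517·(-10) + 399·13 = 17)
  q = 1: r = 11, s = 7 − 1·(-10) = 17, t = -9 − 1·13 = -22  (check: 517·17 + 399·(-22) = 11)
  q = 1: r = 6, s = -10 − 1·17 = -27, t = 13 − 1·(-22) = 35  (check: 517·(-27) + 399·35 = 6)
  q = 1: r = 5, s = 17 − 1·(-27) = 44, t = -22 − 1·35 = -57  (check: 517·44 + 399·(-57) = 5)
  q = 1: r = 1, s = -27 − 1·44 = -71, t = 35 − 1·(-57) = 92  (check: 517·(-71) + 399·92 = 1)
The row with r = 1 (the gcd) gives the Bezout coefficients s = -71, t = 92.
Result: 517 · (-71) + 399 · (92) = 1.

gcd(517, 399) = 1; s = -71, t = 92 (check: 517·(-71) + 399·92 = 1).


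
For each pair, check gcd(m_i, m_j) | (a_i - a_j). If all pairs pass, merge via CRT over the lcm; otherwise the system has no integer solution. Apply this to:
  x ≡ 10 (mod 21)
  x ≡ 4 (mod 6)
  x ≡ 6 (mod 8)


Moduli 21, 6, 8 are not pairwise coprime, so CRT works modulo lcm(m_i) when all pairwise compatibility conditions hold.
Pairwise compatibility: gcd(m_i, m_j) must divide a_i - a_j for every pair.
Merge one congruence at a time:
  Start: x ≡ 10 (mod 21).
  Combine with x ≡ 4 (mod 6): gcd(21, 6) = 3; 4 - 10 = -6, which IS divisible by 3, so compatible.
    Write x = 10 + 21·t and substitute into x ≡ 4 (mod 6): 21·t ≡ 4 − 10 = -6 (mod 6).
    Divide the congruence (and modulus) by g = 3: 7·t ≡ -2 (mod 2).
    Reduce coefficients mod 2: 1·t ≡ 0 (mod 2).
    So t ≡ 0 (mod 2).
    Then x = 10 + 21·0 = 10, valid modulo lcm(21, 6) = 42: x ≡ 10 (mod 42).
  Combine with x ≡ 6 (mod 8): gcd(42, 8) = 2; 6 - 10 = -4, which IS divisible by 2, so compatible.
    Write x = 10 + 42·t and substitute into x ≡ 6 (mod 8): 42·t ≡ 6 − 10 = -4 (mod 8).
    Divide the congruence (and modulus) by g = 2: 21·t ≡ -2 (mod 4).
    Reduce coefficients mod 4: 1·t ≡ 2 (mod 4).
    So t ≡ 2 (mod 4).
    Then x = 10 + 42·2 = 94, valid modulo lcm(42, 8) = 168: x ≡ 94 (mod 168).
Verify: 94 mod 21 = 10, 94 mod 6 = 4, 94 mod 8 = 6.

x ≡ 94 (mod 168).


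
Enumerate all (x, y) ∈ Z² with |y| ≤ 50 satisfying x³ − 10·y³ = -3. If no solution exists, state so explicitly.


The equation is x³ - 10y³ = -3. For fixed y, x³ = 10·y³ − 3, so a solution requires the RHS to be a perfect cube.
Strategy: iterate y from -50 to 50, compute RHS = 10·y³ − 3, and check whether it is a (positive or negative) perfect cube.
Check small values of y:
  y = 0: RHS = -3 is not a perfect cube.
  y = 1: RHS = 7 is not a perfect cube.
  y = -1: RHS = -13 is not a perfect cube.
  y = 2: RHS = 77 is not a perfect cube.
  y = -2: RHS = -83 is not a perfect cube.
  y = 3: RHS = 267 is not a perfect cube.
  y = -3: RHS = -273 is not a perfect cube.
Continuing the search up to |y| = 50 finds no solutions either.
No (x, y) in the scanned range satisfies the equation.

No integer solutions with |y| ≤ 50.


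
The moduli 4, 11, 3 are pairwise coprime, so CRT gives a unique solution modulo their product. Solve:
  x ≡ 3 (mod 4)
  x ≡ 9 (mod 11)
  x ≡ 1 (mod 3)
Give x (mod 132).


Moduli 4, 11, 3 are pairwise coprime; by CRT there is a unique solution modulo M = 4 · 11 · 3 = 132.
Solve pairwise, accumulating the modulus:
  Start with x ≡ 3 (mod 4).
  Combine with x ≡ 9 (mod 11): since gcd(4, 11) = 1, we get a unique residue mod 44.
    Write x = 3 + 4·t and substitute into x ≡ 9 (mod 11): 4·t ≡ 9 − 3 = 6 (mod 11).
    The inverse of 4 mod 11 is 3 (since 4·3 = 12 = 1·11 + 1), so t ≡ 3·6 = 18 ≡ 7 (mod 11).
    Then x = 3 + 4·7 = 31, valid modulo lcm(4, 11) = 44: x ≡ 31 (mod 44).
  Combine with x ≡ 1 (mod 3): since gcd(44, 3) = 1, we get a unique residue mod 132.
    Write x = 31 + 44·t and substitute into x ≡ 1 (mod 3): 44·t ≡ 1 − 31 = -30 (mod 3).
    Reduce coefficients mod 3: 2·t ≡ 0 (mod 3).
    The inverse of 2 mod 3 is 2 (since 2·2 = 4 = 1·3 + 1), so t ≡ 2·0 = 0 ≡ 0 (mod 3).
    Then x = 31 + 44·0 = 31, valid modulo lcm(44, 3) = 132: x ≡ 31 (mod 132).
Verify: 31 mod 4 = 3 ✓, 31 mod 11 = 9 ✓, 31 mod 3 = 1 ✓.

x ≡ 31 (mod 132).


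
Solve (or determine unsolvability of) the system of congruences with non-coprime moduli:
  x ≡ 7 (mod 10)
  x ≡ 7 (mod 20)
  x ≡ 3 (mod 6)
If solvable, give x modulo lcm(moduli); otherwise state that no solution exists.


Moduli 10, 20, 6 are not pairwise coprime, so CRT works modulo lcm(m_i) when all pairwise compatibility conditions hold.
Pairwise compatibility: gcd(m_i, m_j) must divide a_i - a_j for every pair.
Merge one congruence at a time:
  Start: x ≡ 7 (mod 10).
  Combine with x ≡ 7 (mod 20): gcd(10, 20) = 10; 7 - 7 = 0, which IS divisible by 10, so compatible.
    Write x = 7 + 10·t and substitute into x ≡ 7 (mod 20): 10·t ≡ 7 − 7 = 0 (mod 20).
    Divide the congruence (and modulus) by g = 10: 1·t ≡ 0 (mod 2).
    So t ≡ 0 (mod 2).
    Then x = 7 + 10·0 = 7, valid modulo lcm(10, 20) = 20: x ≡ 7 (mod 20).
  Combine with x ≡ 3 (mod 6): gcd(20, 6) = 2; 3 - 7 = -4, which IS divisible by 2, so compatible.
    Write x = 7 + 20·t and substitute into x ≡ 3 (mod 6): 20·t ≡ 3 − 7 = -4 (mod 6).
    Divide the congruence (and modulus) by g = 2: 10·t ≡ -2 (mod 3).
    Reduce coefficients mod 3: 1·t ≡ 1 (mod 3).
    So t ≡ 1 (mod 3).
    Then x = 7 + 20·1 = 27, valid modulo lcm(20, 6) = 60: x ≡ 27 (mod 60).
Verify: 27 mod 10 = 7, 27 mod 20 = 7, 27 mod 6 = 3.

x ≡ 27 (mod 60).


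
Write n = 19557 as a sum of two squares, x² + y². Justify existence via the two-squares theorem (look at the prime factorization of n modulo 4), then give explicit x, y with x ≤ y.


Step 1: Factor n = 19557 = 3^2 · 41 · 53.
Step 2: Check the mod-4 condition on each prime factor: 3 ≡ 3 (mod 4), exponent 2 (must be even); 41 ≡ 1 (mod 4), exponent 1; 53 ≡ 1 (mod 4), exponent 1.
All primes ≡ 3 (mod 4) appear to even exponent (or don't appear), so by the two-squares theorem n IS expressible as a sum of two squares.
Step 3: Build a representation. Group n = k² · m with k = 3 and m = 41 · 53 = 2173 (a product of primes ≡ 1 (mod 4)); a representation of m scales to one of n via (k·x)² + (k·y)² = k²(x² + y²). Each prime p ≡ 1 (mod 4) is itself a sum of two squares; find a² by testing p − a² for a perfect square:
  41: 41 − 1² = 40, 41 − 2² = 37, 41 − 3² = 32, 41 − 4² = 25 = 5² ⇒ 41 = 4² + 5².
  53: 53 − 1² = 52, 53 − 2² = 49 = 7² ⇒ 53 = 2² + 7².
  Combine using the Brahmagupta–Fibonacci identity (a² + b²)(c² + d²) = (ac − bd)² + (ad + bc)² = (ac + bd)² + (ad − bc)²:
  41 · 53 = 2173: from (4² + 5²)(2² + 7²), take (4·2 − 5·7, 4·7 + 5·2) = (8 − 35, 28 + 10) = (-27, 38); dropping signs (only squares matter) gives (27, 38); check 27² + 38² = 729 + 1444 = 2173 ✓.
  Scale by k = 3: (3·27, 3·38) = (81, 114).
Step 4: Order so x ≤ y and verify: 81² + 114² = 6561 + 12996 = 19557 = n. ✓

n = 19557 = 81² + 114² (one valid representation with x ≤ y).


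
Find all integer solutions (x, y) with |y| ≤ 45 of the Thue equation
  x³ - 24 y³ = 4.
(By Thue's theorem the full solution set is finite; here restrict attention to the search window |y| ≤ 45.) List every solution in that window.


The equation is x³ - 24y³ = 4. For fixed y, x³ = 24·y³ + 4, so a solution requires the RHS to be a perfect cube.
Strategy: iterate y from -45 to 45, compute RHS = 24·y³ + 4, and check whether it is a (positive or negative) perfect cube.
Check small values of y:
  y = 0: RHS = 4 is not a perfect cube.
  y = 1: RHS = 28 is not a perfect cube.
  y = -1: RHS = -20 is not a perfect cube.
  y = 2: RHS = 196 is not a perfect cube.
  y = -2: RHS = -188 is not a perfect cube.
  y = 3: RHS = 652 is not a perfect cube.
  y = -3: RHS = -644 is not a perfect cube.
Continuing the search up to |y| = 45 finds no solutions either.
No (x, y) in the scanned range satisfies the equation.

No integer solutions with |y| ≤ 45.


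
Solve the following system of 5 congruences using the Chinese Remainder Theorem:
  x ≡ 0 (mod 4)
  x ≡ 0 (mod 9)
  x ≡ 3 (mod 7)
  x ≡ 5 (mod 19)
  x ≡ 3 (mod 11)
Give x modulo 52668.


Product of moduli M = 4 · 9 · 7 · 19 · 11 = 52668.
Merge one congruence at a time:
  Start: x ≡ 0 (mod 4).
  Combine with x ≡ 0 (mod 9); new modulus lcm = 36.
    Write x = 0 + 4·t and substitute into x ≡ 0 (mod 9): 4·t ≡ 0 − 0 = 0 (mod 9).
    The inverse of 4 mod 9 is 7 (since 4·7 = 28 = 3·9 + 1), so t ≡ 7·0 = 0 ≡ 0 (mod 9).
    Then x = 0 + 4·0 = 0, valid modulo lcm(4, 9) = 36: x ≡ 0 (mod 36).
  Combine with x ≡ 3 (mod 7); new modulus lcm = 252.
    Write x = 0 + 36·t and substitute into x ≡ 3 (mod 7): 36·t ≡ 3 − 0 = 3 (mod 7).
    Reduce coefficients mod 7: 1·t ≡ 3 (mod 7).
    So t ≡ 3 (mod 7).
    Then x = 0 + 36·3 = 108, valid modulo lcm(36, 7) = 252: x ≡ 108 (mod 252).
  Combine with x ≡ 5 (mod 19); new modulus lcm = 4788.
    Write x = 108 + 252·t and substitute into x ≡ 5 (mod 19): 252·t ≡ 5 − 108 = -103 (mod 19).
    Reduce coefficients mod 19: 5·t ≡ 11 (mod 19).
    The inverse of 5 mod 19 is 4 (since 5·4 = 20 = 1·19 + 1), so t ≡ 4·11 = 44 ≡ 6 (mod 19).
    Then x = 108 + 252·6 = 1620, valid modulo lcm(252, 19) = 4788: x ≡ 1620 (mod 4788).
  Combine with x ≡ 3 (mod 11); new modulus lcm = 52668.
    Write x = 1620 + 4788·t and substitute into x ≡ 3 (mod 11): 4788·t ≡ 3 − 1620 = -1617 (mod 11).
    Reduce coefficients mod 11: 3·t ≡ 0 (mod 11).
    The inverse of 3 mod 11 is 4 (since 3·4 = 12 = 1·11 + 1), so t ≡ 4·0 = 0 ≡ 0 (mod 11).
    Then x = 1620 + 4788·0 = 1620, valid modulo lcm(4788, 11) = 52668: x ≡ 1620 (mod 52668).
Verify against each original: 1620 mod 4 = 0, 1620 mod 9 = 0, 1620 mod 7 = 3, 1620 mod 19 = 5, 1620 mod 11 = 3.

x ≡ 1620 (mod 52668).


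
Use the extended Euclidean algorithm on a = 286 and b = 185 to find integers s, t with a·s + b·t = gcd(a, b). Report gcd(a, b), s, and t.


Euclidean algorithm on (286, 185) — divide until remainder is 0:
  286 = 1 · 185 + 101
  185 = 1 · 101 + 84
  101 = 1 · 84 + 17
  84 = 4 · 17 + 16
  17 = 1 · 16 + 1
  16 = 16 · 1 + 0
gcd(286, 185) = 1.
Track Bezout coefficients alongside the remainders: start with r₀ = 286 = a·1 + b·0 (s = 1, t = 0) and r₁ = 185 = a·0 + b·1 (s = 0, t = 1); each new remainder r_{k+1} = r_{k-1} − q_k·r_k inherits s_{k+1} = s_{k-1} − q_k·s_k, t_{k+1} = t_{k-1} − q_k·t_k, so r_k = a·s_k + b·t_k at every step:
  q = 1: r = 101, s = 1 − 1·0 = 1, t = 0 − 1·1 = -1  (check: 286·1 + 185·(-1) = 101)
  q = 1: r = 84, s = 0 − 1·1 = -1, t = 1 − 1·(-1) = 2  (check: 286·(-1) + 185·2 = 84)
  q = 1: r = 17, s = 1 − 1·(-1) = 2, t = -1 − 1·2 = -3  (check: 286·2 + 185·(-3) = 17)
  q = 4: r = 16, s = -1 − 4·2 = -9, t = 2 − 4·(-3) = 14  (check: 286·(-9) + 185·14 = 16)
  q = 1: r = 1, s = 2 − 1·(-9) = 11, t = -3 − 1·14 = -17  (check: 286·11 + 185·(-17) = 1)
The row with r = 1 (the gcd) gives the Bezout coefficients s = 11, t = -17.
Result: 286 · (11) + 185 · (-17) = 1.

gcd(286, 185) = 1; s = 11, t = -17 (check: 286·11 + 185·(-17) = 1).


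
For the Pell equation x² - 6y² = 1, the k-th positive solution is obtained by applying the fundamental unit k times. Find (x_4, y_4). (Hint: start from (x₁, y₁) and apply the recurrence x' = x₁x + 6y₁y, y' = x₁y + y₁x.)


Step 1: Find the fundamental solution (x₁, y₁) of x² - 6y² = 1.
  Expand √6 as a continued fraction. a₀ = ⌊√6⌋ = 2; iterate m_{k+1} = d_k·a_k − m_k, d_{k+1} = (6 − m_{k+1}²)/d_k, a_{k+1} = ⌊(a₀ + m_{k+1})/d_{k+1}⌋ (starting m₀ = 0, d₀ = 1), with convergents p_k = a_k·p_{k-1} + p_{k-2}, q_k = a_k·q_{k-1} + q_{k-2} (p₋₁ = 1, q₋₁ = 0):
  k = 0: a₀ = 2; p₀/q₀ = 2/1; p₀² − 6·q₀² = 4 − 6 = -2.
  k = 1: m = 2, d = 2, a = ⌊(2 + 2)/2⌋ = 2; p/q = (2·2 + 1)/(2·1 + 0) = 5/2; p² − 6·q² = 25 − 24 = 1.
  The first convergent with p² − 6·q² = 1 gives the fundamental solution (x₁, y₁) = (5, 2).
Step 2: Apply the recurrence (x_{n+1}, y_{n+1}) = (x₁x_n + 6y₁y_n, x₁y_n + y₁x_n) repeatedly.
  From (x_1, y_1) = (5, 2): x_2 = 5·5 + 6·2·2 = 49; y_2 = 5·2 + 2·5 = 20.
  From (x_2, y_2) = (49, 20): x_3 = 5·49 + 6·2·20 = 485; y_3 = 5·20 + 2·49 = 198.
  From (x_3, y_3) = (485, 198): x_4 = 5·485 + 6·2·198 = 4801; y_4 = 5·198 + 2·485 = 1960.
Step 3: Verify x_4² - 6·y_4² = 23049601 - 23049600 = 1 (should be 1). ✓

(x_1, y_1) = (5, 2); (x_4, y_4) = (4801, 1960).


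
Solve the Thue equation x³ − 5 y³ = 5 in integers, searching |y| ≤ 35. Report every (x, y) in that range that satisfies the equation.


The equation is x³ - 5y³ = 5. For fixed y, x³ = 5·y³ + 5, so a solution requires the RHS to be a perfect cube.
Strategy: iterate y from -35 to 35, compute RHS = 5·y³ + 5, and check whether it is a (positive or negative) perfect cube.
Check small values of y:
  y = 0: RHS = 5 is not a perfect cube.
  y = 1: RHS = 10 is not a perfect cube.
  y = -1: RHS = 0 = (0)³ ⇒ x = 0 works.
  y = 2: RHS = 45 is not a perfect cube.
  y = -2: RHS = -35 is not a perfect cube.
  y = 3: RHS = 140 is not a perfect cube.
  y = -3: RHS = -130 is not a perfect cube.
Continuing the search up to |y| = 35 finds no further solutions beyond those listed.
Collected solutions: (0, -1).

Solutions (with |y| ≤ 35): (0, -1).


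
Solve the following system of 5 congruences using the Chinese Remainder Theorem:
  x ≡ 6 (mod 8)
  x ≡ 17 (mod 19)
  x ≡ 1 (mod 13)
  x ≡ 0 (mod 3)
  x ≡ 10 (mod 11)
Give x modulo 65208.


Product of moduli M = 8 · 19 · 13 · 3 · 11 = 65208.
Merge one congruence at a time:
  Start: x ≡ 6 (mod 8).
  Combine with x ≡ 17 (mod 19); new modulus lcm = 152.
    Write x = 6 + 8·t and substitute into x ≡ 17 (mod 19): 8·t ≡ 17 − 6 = 11 (mod 19).
    The inverse of 8 mod 19 is 12 (since 8·12 = 96 = 5·19 + 1), so t ≡ 12·11 = 132 ≡ 18 (mod 19).
    Then x = 6 + 8·18 = 150, valid modulo lcm(8, 19) = 152: x ≡ 150 (mod 152).
  Combine with x ≡ 1 (mod 13); new modulus lcm = 1976.
    Write x = 150 + 152·t and substitute into x ≡ 1 (mod 13): 152·t ≡ 1 − 150 = -149 (mod 13).
    Reduce coefficients mod 13: 9·t ≡ 7 (mod 13).
    The inverse of 9 mod 13 is 3 (since 9·3 = 27 = 2·13 + 1), so t ≡ 3·7 = 21 ≡ 8 (mod 13).
    Then x = 150 + 152·8 = 1366, valid modulo lcm(152, 13) = 1976: x ≡ 1366 (mod 1976).
  Combine with x ≡ 0 (mod 3); new modulus lcm = 5928.
    Write x = 1366 + 1976·t and substitute into x ≡ 0 (mod 3): 1976·t ≡ 0 − 1366 = -1366 (mod 3).
    Reduce coefficients mod 3: 2·t ≡ 2 (mod 3).
    The inverse of 2 mod 3 is 2 (since 2·2 = 4 = 1·3 + 1), so t ≡ 2·2 = 4 ≡ 1 (mod 3).
    Then x = 1366 + 1976·1 = 3342, valid modulo lcm(1976, 3) = 5928: x ≡ 3342 (mod 5928).
  Combine with x ≡ 10 (mod 11); new modulus lcm = 65208.
    Write x = 3342 + 5928·t and substitute into x ≡ 10 (mod 11): 5928·t ≡ 10 − 3342 = -3332 (mod 11).
    Reduce coefficients mod 11: 10·t ≡ 1 (mod 11).
    The inverse of 10 mod 11 is 10 (since 10·10 = 100 = 9·11 + 1), so t ≡ 10·1 = 10 ≡ 10 (mod 11).
    Then x = 3342 + 5928·10 = 62622, valid modulo lcm(5928, 11) = 65208: x ≡ 62622 (mod 65208).
Verify against each original: 62622 mod 8 = 6, 62622 mod 19 = 17, 62622 mod 13 = 1, 62622 mod 3 = 0, 62622 mod 11 = 10.

x ≡ 62622 (mod 65208).


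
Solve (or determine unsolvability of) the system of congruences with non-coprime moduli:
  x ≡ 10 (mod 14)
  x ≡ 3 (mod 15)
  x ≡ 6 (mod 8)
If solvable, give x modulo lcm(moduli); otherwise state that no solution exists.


Moduli 14, 15, 8 are not pairwise coprime, so CRT works modulo lcm(m_i) when all pairwise compatibility conditions hold.
Pairwise compatibility: gcd(m_i, m_j) must divide a_i - a_j for every pair.
Merge one congruence at a time:
  Start: x ≡ 10 (mod 14).
  Combine with x ≡ 3 (mod 15): gcd(14, 15) = 1; 3 - 10 = -7, which IS divisible by 1, so compatible.
    Write x = 10 + 14·t and substitute into x ≡ 3 (mod 15): 14·t ≡ 3 − 10 = -7 (mod 15).
    Reduce coefficients mod 15: 14·t ≡ 8 (mod 15).
    The inverse of 14 mod 15 is 14 (since 14·14 = 196 = 13·15 + 1), so t ≡ 14·8 = 112 ≡ 7 (mod 15).
    Then x = 10 + 14·7 = 108, valid modulo lcm(14, 15) = 210: x ≡ 108 (mod 210).
  Combine with x ≡ 6 (mod 8): gcd(210, 8) = 2; 6 - 108 = -102, which IS divisible by 2, so compatible.
    Write x = 108 + 210·t and substitute into x ≡ 6 (mod 8): 210·t ≡ 6 − 108 = -102 (mod 8).
    Divide the congruence (and modulus) by g = 2: 105·t ≡ -51 (mod 4).
    Reduce coefficients mod 4: 1·t ≡ 1 (mod 4).
    So t ≡ 1 (mod 4).
    Then x = 108 + 210·1 = 318, valid modulo lcm(210, 8) = 840: x ≡ 318 (mod 840).
Verify: 318 mod 14 = 10, 318 mod 15 = 3, 318 mod 8 = 6.

x ≡ 318 (mod 840).


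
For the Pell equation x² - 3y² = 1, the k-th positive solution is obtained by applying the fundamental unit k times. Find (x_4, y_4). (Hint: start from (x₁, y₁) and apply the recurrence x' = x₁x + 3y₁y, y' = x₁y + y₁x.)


Step 1: Find the fundamental solution (x₁, y₁) of x² - 3y² = 1.
  Expand √3 as a continued fraction. a₀ = ⌊√3⌋ = 1; iterate m_{k+1} = d_k·a_k − m_k, d_{k+1} = (3 − m_{k+1}²)/d_k, a_{k+1} = ⌊(a₀ + m_{k+1})/d_{k+1}⌋ (starting m₀ = 0, d₀ = 1), with convergents p_k = a_k·p_{k-1} + p_{k-2}, q_k = a_k·q_{k-1} + q_{k-2} (p₋₁ = 1, q₋₁ = 0):
  k = 0: a₀ = 1; p₀/q₀ = 1/1; p₀² − 3·q₀² = 1 − 3 = -2.
  k = 1: m = 1, d = 2, a = ⌊(1 + 1)/2⌋ = 1; p/q = (1·1 + 1)/(1·1 + 0) = 2/1; p² − 3·q² = 4 − 3 = 1.
  The first convergent with p² − 3·q² = 1 gives the fundamental solution (x₁, y₁) = (2, 1).
Step 2: Apply the recurrence (x_{n+1}, y_{n+1}) = (x₁x_n + 3y₁y_n, x₁y_n + y₁x_n) repeatedly.
  From (x_1, y_1) = (2, 1): x_2 = 2·2 + 3·1·1 = 7; y_2 = 2·1 + 1·2 = 4.
  From (x_2, y_2) = (7, 4): x_3 = 2·7 + 3·1·4 = 26; y_3 = 2·4 + 1·7 = 15.
  From (x_3, y_3) = (26, 15): x_4 = 2·26 + 3·1·15 = 97; y_4 = 2·15 + 1·26 = 56.
Step 3: Verify x_4² - 3·y_4² = 9409 - 9408 = 1 (should be 1). ✓

(x_1, y_1) = (2, 1); (x_4, y_4) = (97, 56).


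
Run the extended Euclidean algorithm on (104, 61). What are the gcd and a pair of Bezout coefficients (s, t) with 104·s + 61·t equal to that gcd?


Euclidean algorithm on (104, 61) — divide until remainder is 0:
  104 = 1 · 61 + 43
  61 = 1 · 43 + 18
  43 = 2 · 18 + 7
  18 = 2 · 7 + 4
  7 = 1 · 4 + 3
  4 = 1 · 3 + 1
  3 = 3 · 1 + 0
gcd(104, 61) = 1.
Track Bezout coefficients alongside the remainders: start with r₀ = 104 = a·1 + b·0 (s = 1, t = 0) and r₁ = 61 = a·0 + b·1 (s = 0, t = 1); each new remainder r_{k+1} = r_{k-1} − q_k·r_k inherits s_{k+1} = s_{k-1} − q_k·s_k, t_{k+1} = t_{k-1} − q_k·t_k, so r_k = a·s_k + b·t_k at every step:
  q = 1: r = 43, s = 1 − 1·0 = 1, t = 0 − 1·1 = -1  (check: 104·1 + 61·(-1) = 43)
  q = 1: r = 18, s = 0 − 1·1 = -1, t = 1 − 1·(-1) = 2  (check: 104·(-1) + 61·2 = 18)
  q = 2: r = 7, s = 1 − 2·(-1) = 3, t = -1 − 2·2 = -5  (check: 104·3 + 61·(-5) = 7)
  q = 2: r = 4, s = -1 − 2·3 = -7, t = 2 − 2·(-5) = 12  (check: 104·(-7) + 61·12 = 4)
  q = 1: r = 3, s = 3 − 1·(-7) = 10, t = -5 − 1·12 = -17  (check: 104·10 + 61·(-17) = 3)
  q = 1: r = 1, s = -7 − 1·10 = -17, t = 12 − 1·(-17) = 29  (check: 104·(-17) + 61·29 = 1)
The row with r = 1 (the gcd) gives the Bezout coefficients s = -17, t = 29.
Result: 104 · (-17) + 61 · (29) = 1.

gcd(104, 61) = 1; s = -17, t = 29 (check: 104·(-17) + 61·29 = 1).


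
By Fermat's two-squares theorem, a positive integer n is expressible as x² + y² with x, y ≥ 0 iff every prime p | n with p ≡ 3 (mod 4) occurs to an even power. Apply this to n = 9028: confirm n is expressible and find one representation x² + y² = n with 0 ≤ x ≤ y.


Step 1: Factor n = 9028 = 2^2 · 37 · 61.
Step 2: Check the mod-4 condition on each prime factor: 2 = 2 (special); 37 ≡ 1 (mod 4), exponent 1; 61 ≡ 1 (mod 4), exponent 1.
All primes ≡ 3 (mod 4) appear to even exponent (or don't appear), so by the two-squares theorem n IS expressible as a sum of two squares.
Step 3: Build a representation. Group n = k² · m with k = 2 and m = 37 · 61 = 2257 (a product of primes ≡ 1 (mod 4)); a representation of m scales to one of n via (k·x)² + (k·y)² = k²(x² + y²). Each prime p ≡ 1 (mod 4) is itself a sum of two squares; find a² by testing p − a² for a perfect square:
  37: 37 − 1² = 36 = 6² ⇒ 37 = 1² + 6².
  61: 61 − 1² = 60, 61 − 2² = 57, 61 − 3² = 52, 61 − 4² = 45, 61 − 5² = 36 = 6² ⇒ 61 = 5² + 6².
  Combine using the Brahmagupta–Fibonacci identity (a² + b²)(c² + d²) = (ac − bd)² + (ad + bc)² = (ac + bd)² + (ad − bc)²:
  37 · 61 = 2257: from (1² + 6²)(5² + 6²), take (1·5 − 6·6, 1·6 + 6·5) = (5 − 36, 6 + 30) = (-31, 36); dropping signs (only squares matter) gives (31, 36); check 31² + 36² = 961 + 1296 = 2257 ✓.
  Scale by k = 2: (2·31, 2·36) = (62, 72).
Step 4: Order so x ≤ y and verify: 62² + 72² = 3844 + 5184 = 9028 = n. ✓

n = 9028 = 62² + 72² (one valid representation with x ≤ y).


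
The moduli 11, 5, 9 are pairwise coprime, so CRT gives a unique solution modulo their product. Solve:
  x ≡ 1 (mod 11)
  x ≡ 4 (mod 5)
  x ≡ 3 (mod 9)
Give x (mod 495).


Moduli 11, 5, 9 are pairwise coprime; by CRT there is a unique solution modulo M = 11 · 5 · 9 = 495.
Solve pairwise, accumulating the modulus:
  Start with x ≡ 1 (mod 11).
  Combine with x ≡ 4 (mod 5): since gcd(11, 5) = 1, we get a unique residue mod 55.
    Write x = 1 + 11·t and substitute into x ≡ 4 (mod 5): 11·t ≡ 4 − 1 = 3 (mod 5).
    Reduce coefficients mod 5: 1·t ≡ 3 (mod 5).
    So t ≡ 3 (mod 5).
    Then x = 1 + 11·3 = 34, valid modulo lcm(11, 5) = 55: x ≡ 34 (mod 55).
  Combine with x ≡ 3 (mod 9): since gcd(55, 9) = 1, we get a unique residue mod 495.
    Write x = 34 + 55·t and substitute into x ≡ 3 (mod 9): 55·t ≡ 3 − 34 = -31 (mod 9).
    Reduce coefficients mod 9: 1·t ≡ 5 (mod 9).
    So t ≡ 5 (mod 9).
    Then x = 34 + 55·5 = 309, valid modulo lcm(55, 9) = 495: x ≡ 309 (mod 495).
Verify: 309 mod 11 = 1 ✓, 309 mod 5 = 4 ✓, 309 mod 9 = 3 ✓.

x ≡ 309 (mod 495).


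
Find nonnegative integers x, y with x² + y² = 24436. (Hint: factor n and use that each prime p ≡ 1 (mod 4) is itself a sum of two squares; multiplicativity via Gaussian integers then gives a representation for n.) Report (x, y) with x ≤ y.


Step 1: Factor n = 24436 = 2^2 · 41 · 149.
Step 2: Check the mod-4 condition on each prime factor: 2 = 2 (special); 41 ≡ 1 (mod 4), exponent 1; 149 ≡ 1 (mod 4), exponent 1.
All primes ≡ 3 (mod 4) appear to even exponent (or don't appear), so by the two-squares theorem n IS expressible as a sum of two squares.
Step 3: Build a representation. Group n = k² · m with k = 2 and m = 41 · 149 = 6109 (a product of primes ≡ 1 (mod 4)); a representation of m scales to one of n via (k·x)² + (k·y)² = k²(x² + y²). Each prime p ≡ 1 (mod 4) is itself a sum of two squares; find a² by testing p − a² for a perfect square:
  41: 41 − 1² = 40, 41 − 2² = 37, 41 − 3² = 32, 41 − 4² = 25 = 5² ⇒ 41 = 4² + 5².
  149: 149 − 1² = 148, 149 − 2² = 145, 149 − 3² = 140, 149 − 4² = 133, 149 − 5² = 124, 149 − 6² = 113, 149 − 7² = 100 = 10² ⇒ 149 = 7² + 10².
  Combine using the Brahmagupta–Fibonacci identity (a² + b²)(c² + d²) = (ac − bd)² + (ad + bc)² = (ac + bd)² + (ad − bc)²:
  41 · 149 = 6109: from (4² + 5²)(7² + 10²), take (4·7 − 5·10, 4·10 + 5·7) = (28 − 50, 40 + 35) = (-22, 75); dropping signs (only squares matter) gives (22, 75); check 22² + 75² = 484 + 5625 = 6109 ✓.
  Scale by k = 2: (2·22, 2·75) = (44, 150).
Step 4: Order so x ≤ y and verify: 44² + 150² = 1936 + 22500 = 24436 = n. ✓

n = 24436 = 44² + 150² (one valid representation with x ≤ y).


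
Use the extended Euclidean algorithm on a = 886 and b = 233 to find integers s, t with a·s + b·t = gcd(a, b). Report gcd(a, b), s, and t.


Euclidean algorithm on (886, 233) — divide until remainder is 0:
  886 = 3 · 233 + 187
  233 = 1 · 187 + 46
  187 = 4 · 46 + 3
  46 = 15 · 3 + 1
  3 = 3 · 1 + 0
gcd(886, 233) = 1.
Track Bezout coefficients alongside the remainders: start with r₀ = 886 = a·1 + b·0 (s = 1, t = 0) and r₁ = 233 = a·0 + b·1 (s = 0, t = 1); each new remainder r_{k+1} = r_{k-1} − q_k·r_k inherits s_{k+1} = s_{k-1} − q_k·s_k, t_{k+1} = t_{k-1} − q_k·t_k, so r_k = a·s_k + b·t_k at every step:
  q = 3: r = 187, s = 1 − 3·0 = 1, t = 0 − 3·1 = -3  (check: 886·1 + 233·(-3) = 187)
  q = 1: r = 46, s = 0 − 1·1 = -1, t = 1 − 1·(-3) = 4  (check: 886·(-1) + 233·4 = 46)
  q = 4: r = 3, s = 1 − 4·(-1) = 5, t = -3 − 4·4 = -19  (check: 886·5 + 233·(-19) = 3)
  q = 15: r = 1, s = -1 − 15·5 = -76, t = 4 − 15·(-19) = 289  (check: 886·(-76) + 233·289 = 1)
The row with r = 1 (the gcd) gives the Bezout coefficients s = -76, t = 289.
Result: 886 · (-76) + 233 · (289) = 1.

gcd(886, 233) = 1; s = -76, t = 289 (check: 886·(-76) + 233·289 = 1).


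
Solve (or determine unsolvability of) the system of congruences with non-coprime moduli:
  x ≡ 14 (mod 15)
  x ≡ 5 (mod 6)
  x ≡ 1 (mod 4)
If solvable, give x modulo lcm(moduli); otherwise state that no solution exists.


Moduli 15, 6, 4 are not pairwise coprime, so CRT works modulo lcm(m_i) when all pairwise compatibility conditions hold.
Pairwise compatibility: gcd(m_i, m_j) must divide a_i - a_j for every pair.
Merge one congruence at a time:
  Start: x ≡ 14 (mod 15).
  Combine with x ≡ 5 (mod 6): gcd(15, 6) = 3; 5 - 14 = -9, which IS divisible by 3, so compatible.
    Write x = 14 + 15·t and substitute into x ≡ 5 (mod 6): 15·t ≡ 5 − 14 = -9 (mod 6).
    Divide the congruence (and modulus) by g = 3: 5·t ≡ -3 (mod 2).
    Reduce coefficients mod 2: 1·t ≡ 1 (mod 2).
    So t ≡ 1 (mod 2).
    Then x = 14 + 15·1 = 29, valid modulo lcm(15, 6) = 30: x ≡ 29 (mod 30).
  Combine with x ≡ 1 (mod 4): gcd(30, 4) = 2; 1 - 29 = -28, which IS divisible by 2, so compatible.
    Write x = 29 + 30·t and substitute into x ≡ 1 (mod 4): 30·t ≡ 1 − 29 = -28 (mod 4).
    Divide the congruence (and modulus) by g = 2: 15·t ≡ -14 (mod 2).
    Reduce coefficients mod 2: 1·t ≡ 0 (mod 2).
    So t ≡ 0 (mod 2).
    Then x = 29 + 30·0 = 29, valid modulo lcm(30, 4) = 60: x ≡ 29 (mod 60).
Verify: 29 mod 15 = 14, 29 mod 6 = 5, 29 mod 4 = 1.

x ≡ 29 (mod 60).


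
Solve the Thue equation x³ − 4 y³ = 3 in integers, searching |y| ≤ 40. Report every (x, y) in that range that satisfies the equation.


The equation is x³ - 4y³ = 3. For fixed y, x³ = 4·y³ + 3, so a solution requires the RHS to be a perfect cube.
Strategy: iterate y from -40 to 40, compute RHS = 4·y³ + 3, and check whether it is a (positive or negative) perfect cube.
Check small values of y:
  y = 0: RHS = 3 is not a perfect cube.
  y = 1: RHS = 7 is not a perfect cube.
  y = -1: RHS = -1 = (-1)³ ⇒ x = -1 works.
  y = 2: RHS = 35 is not a perfect cube.
  y = -2: RHS = -29 is not a perfect cube.
  y = 3: RHS = 111 is not a perfect cube.
  y = -3: RHS = -105 is not a perfect cube.
Continuing the search up to |y| = 40 finds no further solutions beyond those listed.
Collected solutions: (-1, -1).

Solutions (with |y| ≤ 40): (-1, -1).
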